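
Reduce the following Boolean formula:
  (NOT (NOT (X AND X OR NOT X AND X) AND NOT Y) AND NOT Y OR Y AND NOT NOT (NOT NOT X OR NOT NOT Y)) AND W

(X OR Y) AND W

(NOT (NOT (X AND X OR NOT X AND X) AND NOT Y) AND NOT Y OR Y AND NOT NOT (NOT NOT X OR NOT NOT Y)) AND W
= (NOT (NOT X AND NOT Y) AND NOT Y OR Y AND NOT NOT (NOT NOT X OR NOT NOT Y)) AND W   — distribution
= (NOT (NOT X AND NOT Y) AND NOT Y OR Y AND NOT (NOT X AND NOT Y)) AND W   — De Morgan
= NOT (NOT X AND NOT Y) AND W   — distribution
= (X OR Y) AND W   — De Morgan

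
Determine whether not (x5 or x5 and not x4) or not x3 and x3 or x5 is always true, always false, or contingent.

always true

not (x5 or x5 and not x4) or not x3 and x3 or x5
= not (x5 or x5 and not x4) or x5   [complement / identity]
= not x5 or x5   [absorption]
= True   [complement]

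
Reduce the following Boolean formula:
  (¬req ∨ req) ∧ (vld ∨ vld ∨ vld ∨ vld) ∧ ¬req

vld ∧ ¬req

(¬req ∨ req) ∧ (vld ∨ vld ∨ vld ∨ vld) ∧ ¬req
= (¬req ∨ req) ∧ (vld ∨ vld) ∧ ¬req
= (vld ∨ vld) ∧ ¬req
= vld ∧ ¬req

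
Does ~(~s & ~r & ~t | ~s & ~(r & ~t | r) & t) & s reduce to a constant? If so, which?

no

~(~s & ~r & ~t | ~s & ~(r & ~t | r) & t) & s
= ~(~s & ~r & ~t | ~s & ~r & t) & s   — absorption
= ~(~s & ~r) & s   — distribution
= (s | r) & s   — De Morgan
= s   — absorption
This depends on s, so it is not a constant.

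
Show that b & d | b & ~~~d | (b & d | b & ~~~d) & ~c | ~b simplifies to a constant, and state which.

1

b & d | b & ~~~d | (b & d | b & ~~~d) & ~c | ~b
= b & d | b & ~d | (b & d | b & ~~~d) & ~c | ~b
= b & d | b & ~d | (b & d | b & ~d) & ~c | ~b
= b & d | b & ~d | ~b
= b | ~b
= 1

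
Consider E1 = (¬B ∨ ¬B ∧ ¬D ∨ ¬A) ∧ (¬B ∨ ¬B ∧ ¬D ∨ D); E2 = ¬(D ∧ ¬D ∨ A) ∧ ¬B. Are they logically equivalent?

No

E1: (¬B ∨ ¬B ∧ ¬D ∨ ¬A) ∧ (¬B ∨ ¬B ∧ ¬D ∨ D)
    = ¬B ∨ ¬B ∧ ¬D ∨ ¬A ∧ D   [distribution]
    = ¬B ∨ ¬A ∧ D   [absorption]
E2: ¬(D ∧ ¬D ∨ A) ∧ ¬B
    = ¬A ∧ ¬B   [complement / identity]
These differ: at A=1, B=0, D=1, E1 = 1 but E2 = 0.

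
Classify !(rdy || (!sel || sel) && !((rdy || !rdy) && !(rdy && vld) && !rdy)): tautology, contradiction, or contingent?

contingent

!(rdy || (!sel || sel) && !((rdy || !rdy) && !(rdy && vld) && !rdy))
= !(rdy || (!sel || sel) && !(!(rdy && vld) && !rdy))
= !(rdy || (!sel || sel) && (rdy && vld || rdy))
= !(rdy || (!sel || sel) && rdy)
= !(rdy || rdy)
= !rdy
This depends on rdy, so it is not a constant.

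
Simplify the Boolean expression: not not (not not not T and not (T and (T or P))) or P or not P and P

not not (not not not T and not (T and (T or P))) or P or not P and P
= not not (not not not T and not T) or P or not P and P   — absorption
= not not (not T and not T) or P or not P and P   — double negation
= not not (not T and not T) or P   — complement / identity
= not not not T or P   — idempotence
= not T or P   — double negation

not T or P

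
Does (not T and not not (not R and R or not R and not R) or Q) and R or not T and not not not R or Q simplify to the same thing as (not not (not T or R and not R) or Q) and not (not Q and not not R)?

E1: (not T and not not (not R and R or not R and not R) or Q) and R or not T and not not not R or Q
    = (not T and not not not R or Q) and R or not T and not not not R or Q
    = not T and not not not R or Q
    = not T and not R or Q
E2: (not not (not T or R and not R) or Q) and not (not Q and not not R)
    = (not not (not T or R and not R) or Q) and (Q or not R)
    = (not not not T or Q) and (Q or not R)
    = (not T or Q) and (Q or not R)
    = not T and not R or Q
Both reduce to not T and not R or Q, so they are equivalent.

Yes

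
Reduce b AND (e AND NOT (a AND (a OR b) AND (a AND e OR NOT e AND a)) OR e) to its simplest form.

b AND e

b AND (e AND NOT (a AND (a OR b) AND (a AND e OR NOT e AND a)) OR e)
= b AND (e AND NOT (a AND (a OR b) AND a) OR e)   — distribution
= b AND (e AND NOT (a AND a) OR e)   — absorption
= b AND (e AND NOT a OR e)   — idempotence
= b AND e   — absorption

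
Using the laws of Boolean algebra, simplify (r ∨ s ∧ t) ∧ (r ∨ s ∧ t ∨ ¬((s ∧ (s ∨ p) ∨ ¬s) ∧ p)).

(r ∨ s ∧ t) ∧ (r ∨ s ∧ t ∨ ¬((s ∧ (s ∨ p) ∨ ¬s) ∧ p))
= (r ∨ s ∧ t) ∧ (r ∨ s ∧ t ∨ ¬((s ∨ ¬s) ∧ p))
= (r ∨ s ∧ t) ∧ (r ∨ s ∧ t ∨ ¬p)
= r ∨ s ∧ t

r ∨ s ∧ t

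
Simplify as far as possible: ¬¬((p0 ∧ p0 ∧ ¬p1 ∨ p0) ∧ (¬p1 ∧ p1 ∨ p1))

¬¬((p0 ∧ p0 ∧ ¬p1 ∨ p0) ∧ (¬p1 ∧ p1 ∨ p1))
= (p0 ∧ p0 ∧ ¬p1 ∨ p0) ∧ (¬p1 ∧ p1 ∨ p1)
= (p0 ∧ ¬p1 ∨ p0) ∧ (¬p1 ∧ p1 ∨ p1)
= (p0 ∧ ¬p1 ∨ p0) ∧ p1
= p0 ∧ p1

p0 ∧ p1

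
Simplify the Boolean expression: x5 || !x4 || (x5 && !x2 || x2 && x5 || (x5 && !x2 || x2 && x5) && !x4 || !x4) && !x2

x5 || !x4 || (x5 && !x2 || x2 && x5 || (x5 && !x2 || x2 && x5) && !x4 || !x4) && !x2
= x5 || !x4 || (x5 && !x2 || x2 && x5 || !x4) && !x2
= x5 || !x4 || (x5 || !x4) && !x2
= x5 || !x4

x5 || !x4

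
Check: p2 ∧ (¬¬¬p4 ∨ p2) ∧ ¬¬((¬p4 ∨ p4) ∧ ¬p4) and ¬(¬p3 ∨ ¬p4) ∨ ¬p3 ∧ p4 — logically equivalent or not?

No

E1: p2 ∧ (¬¬¬p4 ∨ p2) ∧ ¬¬((¬p4 ∨ p4) ∧ ¬p4)
    = p2 ∧ (¬¬¬p4 ∨ p2) ∧ ¬¬¬p4   (complement / identity)
    = p2 ∧ ¬¬¬p4   (absorption)
    = p2 ∧ ¬p4   (double negation)
E2: ¬(¬p3 ∨ ¬p4) ∨ ¬p3 ∧ p4
    = p3 ∧ p4 ∨ ¬p3 ∧ p4   (De Morgan)
    = p4   (distribution)
These differ: at p2=1, p3=0, p4=1, E1 = 0 but E2 = 1.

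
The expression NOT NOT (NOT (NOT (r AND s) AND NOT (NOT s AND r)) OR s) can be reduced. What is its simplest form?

NOT NOT (NOT (NOT (r AND s) AND NOT (NOT s AND r)) OR s)
= NOT NOT (r AND s OR NOT s AND r OR s)   — De Morgan
= NOT NOT (r OR s)   — distribution
= r OR s   — double negation

r OR s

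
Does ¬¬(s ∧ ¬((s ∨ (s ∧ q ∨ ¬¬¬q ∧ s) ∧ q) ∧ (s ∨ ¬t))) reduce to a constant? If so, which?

¬¬(s ∧ ¬((s ∨ (s ∧ q ∨ ¬¬¬q ∧ s) ∧ q) ∧ (s ∨ ¬t)))
= ¬¬(s ∧ ¬((s ∨ (s ∧ q ∨ ¬q ∧ s) ∧ q) ∧ (s ∨ ¬t)))   (double negation)
= s ∧ ¬((s ∨ (s ∧ q ∨ ¬q ∧ s) ∧ q) ∧ (s ∨ ¬t))   (double negation)
= s ∧ ¬((s ∨ s ∧ q) ∧ (s ∨ ¬t))   (distribution)
= s ∧ ¬(s ∧ (s ∨ ¬t))   (absorption)
= s ∧ ¬s   (absorption)
= False   (complement)

yes, False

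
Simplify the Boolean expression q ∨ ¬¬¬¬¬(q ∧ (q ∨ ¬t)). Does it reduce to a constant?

True

q ∨ ¬¬¬¬¬(q ∧ (q ∨ ¬t))
= q ∨ ¬¬¬¬¬q   — absorption
= q ∨ ¬¬¬q   — double negation
= q ∨ ¬q   — double negation
= True   — complement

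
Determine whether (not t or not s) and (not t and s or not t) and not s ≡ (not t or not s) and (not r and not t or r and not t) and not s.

Yes

E1: (not t or not s) and (not t and s or not t) and not s
    = (not t or not s) and not t and not s   (absorption)
    = not t and not s   (absorption)
E2: (not t or not s) and (not r and not t or r and not t) and not s
    = (not t or not s) and not t and not s   (distribution)
    = not t and not s   (absorption)
Both reduce to not t and not s, so they are equivalent.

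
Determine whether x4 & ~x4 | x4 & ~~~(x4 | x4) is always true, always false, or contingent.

always false

x4 & ~x4 | x4 & ~~~(x4 | x4)
= x4 & ~x4 | x4 & ~(x4 | x4)   (double negation)
= x4 & ~x4 | x4 & ~x4   (idempotence)
= x4 & ~x4   (complement / identity)
= 0   (complement)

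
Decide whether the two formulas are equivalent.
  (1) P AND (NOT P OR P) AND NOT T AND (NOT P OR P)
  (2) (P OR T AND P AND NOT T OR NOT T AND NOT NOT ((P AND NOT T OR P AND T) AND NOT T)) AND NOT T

E1: P AND (NOT P OR P) AND NOT T AND (NOT P OR P)
    = P AND (NOT P OR P) AND NOT T   (complement / identity)
    = P AND NOT T   (complement / identity)
E2: (P OR T AND P AND NOT T OR NOT T AND NOT NOT ((P AND NOT T OR P AND T) AND NOT T)) AND NOT T
    = (P OR T AND P AND NOT T OR NOT T AND (P AND NOT T OR P AND T) AND NOT T) AND NOT T   (double negation)
    = (P OR T AND P AND NOT T OR NOT T AND P AND NOT T) AND NOT T   (distribution)
    = (P OR P AND NOT T) AND NOT T   (distribution)
    = P AND NOT T   (absorption)
Both reduce to P AND NOT T, so they are equivalent.

Yes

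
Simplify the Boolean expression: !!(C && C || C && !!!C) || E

!!(C && C || C && !!!C) || E
= C && C || C && !!!C || E   — double negation
= C && C || C && !C || E   — double negation
= C || E   — distribution

C || E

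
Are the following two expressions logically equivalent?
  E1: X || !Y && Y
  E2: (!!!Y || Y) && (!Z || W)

No

E1: X || !Y && Y
    = X   — complement / identity
E2: (!!!Y || Y) && (!Z || W)
    = (!Y || Y) && (!Z || W)   — double negation
    = !Z || W   — complement / identity
These differ: at W=0, X=0, Y=0, Z=0, E1 = 0 but E2 = 1.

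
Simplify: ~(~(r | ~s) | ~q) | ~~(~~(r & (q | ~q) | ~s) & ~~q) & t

(r | ~s) & q

~(~(r | ~s) | ~q) | ~~(~~(r & (q | ~q) | ~s) & ~~q) & t
= ~(~(r | ~s) | ~q) | ~~(~~(r | ~s) & ~~q) & t   (complement / identity)
= ~(~(r | ~s) | ~q) | ~(~(r | ~s) | ~q) & t   (De Morgan)
= ~(~(r | ~s) | ~q)   (absorption)
= (r | ~s) & q   (De Morgan)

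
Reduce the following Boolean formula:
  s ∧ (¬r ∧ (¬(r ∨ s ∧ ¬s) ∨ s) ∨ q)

s ∧ (¬r ∧ (¬(r ∨ s ∧ ¬s) ∨ s) ∨ q)
= s ∧ (¬r ∧ (¬r ∨ s) ∨ q)   — complement / identity
= s ∧ (¬r ∨ q)   — absorption

s ∧ (¬r ∨ q)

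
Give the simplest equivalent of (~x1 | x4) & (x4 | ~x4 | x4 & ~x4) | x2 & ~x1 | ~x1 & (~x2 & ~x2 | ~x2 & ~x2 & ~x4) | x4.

~x1 | x4

(~x1 | x4) & (x4 | ~x4 | x4 & ~x4) | x2 & ~x1 | ~x1 & (~x2 & ~x2 | ~x2 & ~x2 & ~x4) | x4
= (~x1 | x4) & (x4 | ~x4) | x2 & ~x1 | ~x1 & (~x2 & ~x2 | ~x2 & ~x2 & ~x4) | x4   [complement / identity]
= (~x1 | x4) & (x4 | ~x4) | x2 & ~x1 | ~x1 & ~x2 & ~x2 | x4   [absorption]
= (~x1 | x4) & (x4 | ~x4) | x2 & ~x1 | ~x1 & ~x2 | x4   [idempotence]
= (~x1 | x4) & (x4 | ~x4) | ~x1 | x4   [distribution]
= ~x1 | x4 | ~x1 | x4   [complement / identity]
= ~x1 | x4   [idempotence]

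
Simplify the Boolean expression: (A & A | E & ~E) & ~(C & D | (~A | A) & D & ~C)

A & ~D

(A & A | E & ~E) & ~(C & D | (~A | A) & D & ~C)
= (A & A | E & ~E) & ~(C & D | D & ~C)
= (A & A | E & ~E) & ~D
= A & A & ~D
= A & ~D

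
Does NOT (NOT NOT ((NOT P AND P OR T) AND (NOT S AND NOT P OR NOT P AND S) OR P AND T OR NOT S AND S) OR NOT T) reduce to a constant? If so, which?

yes, False

NOT (NOT NOT ((NOT P AND P OR T) AND (NOT S AND NOT P OR NOT P AND S) OR P AND T OR NOT S AND S) OR NOT T)
= NOT (NOT NOT (T AND (NOT S AND NOT P OR NOT P AND S) OR P AND T OR NOT S AND S) OR NOT T)   (complement / identity)
= NOT (NOT NOT (T AND (NOT S AND NOT P OR NOT P AND S) OR P AND T) OR NOT T)   (complement / identity)
= NOT (NOT NOT (T AND NOT P OR P AND T) OR NOT T)   (distribution)
= NOT (NOT NOT T OR NOT T)   (distribution)
= NOT T AND T   (De Morgan)
= FALSE   (complement)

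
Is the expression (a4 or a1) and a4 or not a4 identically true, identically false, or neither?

(a4 or a1) and a4 or not a4
= a4 or not a4   (absorption)
= True   (complement)

identically true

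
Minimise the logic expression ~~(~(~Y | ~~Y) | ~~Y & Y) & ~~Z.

Y & Z

~~(~(~Y | ~~Y) | ~~Y & Y) & ~~Z
= ~~(Y & ~Y | ~~Y & Y) & ~~Z   [De Morgan]
= ~~(Y & ~Y | Y & Y) & ~~Z   [double negation]
= ~~(Y & ~Y | Y & Y) & Z   [double negation]
= ~~Y & Z   [distribution]
= Y & Z   [double negation]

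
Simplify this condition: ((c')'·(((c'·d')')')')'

c'

((c')'·(((c'·d')')')')'
= ((c')'·(c'·d')')'   — double negation
= ((c')'·(c+d))'   — De Morgan
= (c·(c+d))'   — double negation
= c'   — absorption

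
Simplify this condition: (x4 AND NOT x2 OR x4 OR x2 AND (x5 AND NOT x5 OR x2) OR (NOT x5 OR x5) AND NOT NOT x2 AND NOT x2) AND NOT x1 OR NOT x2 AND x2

(x4 OR x2) AND NOT x1

(x4 AND NOT x2 OR x4 OR x2 AND (x5 AND NOT x5 OR x2) OR (NOT x5 OR x5) AND NOT NOT x2 AND NOT x2) AND NOT x1 OR NOT x2 AND x2
= (x4 OR x2 AND (x5 AND NOT x5 OR x2) OR (NOT x5 OR x5) AND NOT NOT x2 AND NOT x2) AND NOT x1 OR NOT x2 AND x2   (absorption)
= (x4 OR x2 AND (x5 AND NOT x5 OR x2) OR (NOT x5 OR x5) AND x2 AND NOT x2) AND NOT x1 OR NOT x2 AND x2   (double negation)
= (x4 OR x2 AND (x5 AND NOT x5 OR x2) OR x2 AND NOT x2) AND NOT x1 OR NOT x2 AND x2   (complement / identity)
= (x4 OR x2 AND x2 OR x2 AND NOT x2) AND NOT x1 OR NOT x2 AND x2   (complement / identity)
= (x4 OR x2) AND NOT x1 OR NOT x2 AND x2   (distribution)
= (x4 OR x2) AND NOT x1   (complement / identity)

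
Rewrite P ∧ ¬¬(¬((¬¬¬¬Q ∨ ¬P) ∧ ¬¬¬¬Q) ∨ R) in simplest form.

P ∧ (¬Q ∨ R)

P ∧ ¬¬(¬((¬¬¬¬Q ∨ ¬P) ∧ ¬¬¬¬Q) ∨ R)
= P ∧ ¬¬(¬¬¬¬¬Q ∨ R)
= P ∧ ¬¬(¬¬¬Q ∨ R)
= P ∧ (¬¬¬Q ∨ R)
= P ∧ (¬Q ∨ R)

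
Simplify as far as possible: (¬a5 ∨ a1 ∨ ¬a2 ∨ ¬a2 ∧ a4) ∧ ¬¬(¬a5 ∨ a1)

¬a5 ∨ a1

(¬a5 ∨ a1 ∨ ¬a2 ∨ ¬a2 ∧ a4) ∧ ¬¬(¬a5 ∨ a1)
= (¬a5 ∨ a1 ∨ ¬a2 ∨ ¬a2 ∧ a4) ∧ (¬a5 ∨ a1)   (double negation)
= (¬a5 ∨ a1 ∨ ¬a2) ∧ (¬a5 ∨ a1)   (absorption)
= ¬a5 ∨ a1   (absorption)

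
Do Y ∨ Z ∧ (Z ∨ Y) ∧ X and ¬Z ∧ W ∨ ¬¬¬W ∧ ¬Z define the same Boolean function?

E1: Y ∨ Z ∧ (Z ∨ Y) ∧ X
    = Y ∨ Z ∧ X   (absorption)
E2: ¬Z ∧ W ∨ ¬¬¬W ∧ ¬Z
    = ¬Z ∧ W ∨ ¬W ∧ ¬Z   (double negation)
    = ¬Z   (distribution)
These differ: at W=0, X=0, Y=0, Z=0, E1 = 0 but E2 = 1.

No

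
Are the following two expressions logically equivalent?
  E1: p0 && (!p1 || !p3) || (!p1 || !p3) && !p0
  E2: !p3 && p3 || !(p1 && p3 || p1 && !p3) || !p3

Yes

E1: p0 && (!p1 || !p3) || (!p1 || !p3) && !p0
    = !p1 || !p3   — distribution
E2: !p3 && p3 || !(p1 && p3 || p1 && !p3) || !p3
    = !(p1 && p3 || p1 && !p3) || !p3   — complement / identity
    = !p1 || !p3   — distribution
Both reduce to !p1 || !p3, so they are equivalent.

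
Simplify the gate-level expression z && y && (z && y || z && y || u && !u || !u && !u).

z && y && (z && y || z && y || u && !u || !u && !u)
= z && y && (z && y || u && !u || !u && !u)   (idempotence)
= z && y && (z && y || !u)   (distribution)
= z && y   (absorption)

z && y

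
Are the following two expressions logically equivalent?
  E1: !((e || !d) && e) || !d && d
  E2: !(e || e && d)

E1: !((e || !d) && e) || !d && d
    = !((e || !d) && e)
    = !e
E2: !(e || e && d)
    = !e
Both reduce to !e, so they are equivalent.

Yes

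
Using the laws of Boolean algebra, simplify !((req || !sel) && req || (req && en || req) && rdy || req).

!((req || !sel) && req || (req && en || req) && rdy || req)
= !(req || (req && en || req) && rdy || req)   (absorption)
= !(req || req && rdy || req)   (absorption)
= !(req || req)   (absorption)
= !req   (idempotence)

!req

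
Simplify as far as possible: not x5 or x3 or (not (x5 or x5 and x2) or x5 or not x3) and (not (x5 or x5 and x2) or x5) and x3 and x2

not x5 or x3

not x5 or x3 or (not (x5 or x5 and x2) or x5 or not x3) and (not (x5 or x5 and x2) or x5) and x3 and x2
= not x5 or x3 or (not (x5 or x5 and x2) or x5) and x3 and x2
= not x5 or x3 or (not x5 or x5) and x3 and x2
= not x5 or x3 or x3 and x2
= not x5 or x3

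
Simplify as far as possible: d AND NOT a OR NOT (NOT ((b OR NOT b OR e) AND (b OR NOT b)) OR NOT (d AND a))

d AND NOT a OR NOT (NOT ((b OR NOT b OR e) AND (b OR NOT b)) OR NOT (d AND a))
= d AND NOT a OR (b OR NOT b OR e) AND (b OR NOT b) AND d AND a
= d AND NOT a OR (b OR NOT b) AND d AND a
= d AND NOT a OR d AND a
= d

d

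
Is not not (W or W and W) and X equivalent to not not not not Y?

No

E1: not not (W or W and W) and X
    = not not (W or W) and X   [idempotence]
    = (W or W) and X   [double negation]
    = W and X   [idempotence]
E2: not not not not Y
    = not not Y   [double negation]
    = Y   [double negation]
These differ: at W=0, X=0, Y=1, E1 = 0 but E2 = 1.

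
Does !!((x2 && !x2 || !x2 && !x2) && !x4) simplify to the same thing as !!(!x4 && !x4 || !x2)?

No

E1: !!((x2 && !x2 || !x2 && !x2) && !x4)
    = !!(!x2 && !x4)
    = !x2 && !x4
E2: !!(!x4 && !x4 || !x2)
    = !!(!x4 || !x2)
    = !x4 || !x2
These differ: at x2=0, x4=1, E1 = 0 but E2 = 1.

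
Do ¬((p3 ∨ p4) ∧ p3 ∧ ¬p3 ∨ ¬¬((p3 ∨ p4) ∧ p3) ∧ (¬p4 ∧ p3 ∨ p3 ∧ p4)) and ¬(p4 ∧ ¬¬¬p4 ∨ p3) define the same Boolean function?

E1: ¬((p3 ∨ p4) ∧ p3 ∧ ¬p3 ∨ ¬¬((p3 ∨ p4) ∧ p3) ∧ (¬p4 ∧ p3 ∨ p3 ∧ p4))
    = ¬((p3 ∨ p4) ∧ p3 ∧ ¬p3 ∨ (p3 ∨ p4) ∧ p3 ∧ (¬p4 ∧ p3 ∨ p3 ∧ p4))   (double negation)
    = ¬((p3 ∨ p4) ∧ p3 ∧ ¬p3 ∨ (p3 ∨ p4) ∧ p3 ∧ p3)   (distribution)
    = ¬((p3 ∨ p4) ∧ p3)   (distribution)
    = ¬p3   (absorption)
E2: ¬(p4 ∧ ¬¬¬p4 ∨ p3)
    = ¬(p4 ∧ ¬p4 ∨ p3)   (double negation)
    = ¬p3   (complement / identity)
Both reduce to ¬p3, so they are equivalent.

Yes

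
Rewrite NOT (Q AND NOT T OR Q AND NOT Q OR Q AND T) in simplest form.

NOT Q

NOT (Q AND NOT T OR Q AND NOT Q OR Q AND T)
= NOT (Q AND NOT T OR Q AND T)   — complement / identity
= NOT Q   — distribution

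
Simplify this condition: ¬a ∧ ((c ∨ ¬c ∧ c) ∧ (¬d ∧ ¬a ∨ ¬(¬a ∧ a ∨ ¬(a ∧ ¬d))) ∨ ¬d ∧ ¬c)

¬a ∧ ((c ∨ ¬c ∧ c) ∧ (¬d ∧ ¬a ∨ ¬(¬a ∧ a ∨ ¬(a ∧ ¬d))) ∨ ¬d ∧ ¬c)
= ¬a ∧ ((c ∨ ¬c ∧ c) ∧ (¬d ∧ ¬a ∨ ¬¬(a ∧ ¬d)) ∨ ¬d ∧ ¬c)   — complement / identity
= ¬a ∧ (c ∧ (¬d ∧ ¬a ∨ ¬¬(a ∧ ¬d)) ∨ ¬d ∧ ¬c)   — complement / identity
= ¬a ∧ (c ∧ (¬d ∧ ¬a ∨ a ∧ ¬d) ∨ ¬d ∧ ¬c)   — double negation
= ¬a ∧ (c ∧ ¬d ∨ ¬d ∧ ¬c)   — distribution
= ¬a ∧ ¬d   — distribution

¬a ∧ ¬d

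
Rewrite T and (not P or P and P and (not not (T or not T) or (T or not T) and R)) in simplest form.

T

T and (not P or P and P and (not not (T or not T) or (T or not T) and R))
= T and (not P or P and P and (T or not T or (T or not T) and R))   (double negation)
= T and (not P or P and P and (T or not T))   (absorption)
= T and (not P or P and P)   (complement / identity)
= T and (not P or P)   (idempotence)
= T   (complement / identity)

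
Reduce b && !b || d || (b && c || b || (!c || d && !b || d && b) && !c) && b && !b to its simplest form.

b && !b || d || (b && c || b || (!c || d && !b || d && b) && !c) && b && !b
= b && !b || d || (b || (!c || d && !b || d && b) && !c) && b && !b   — absorption
= b && !b || d || (b || (!c || d) && !c) && b && !b   — distribution
= d || (b || (!c || d) && !c) && b && !b   — complement / identity
= d || (b || !c) && b && !b   — absorption
= d || b && !b   — absorption
= d   — complement / identity

d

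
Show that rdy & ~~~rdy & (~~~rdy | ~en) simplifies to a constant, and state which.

rdy & ~~~rdy & (~~~rdy | ~en)
= rdy & ~~~rdy   (absorption)
= rdy & ~rdy   (double negation)
= 0   (complement)

0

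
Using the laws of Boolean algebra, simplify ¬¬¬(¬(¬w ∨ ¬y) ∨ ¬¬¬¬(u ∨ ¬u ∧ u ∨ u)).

(¬w ∨ ¬y) ∧ ¬u

¬¬¬(¬(¬w ∨ ¬y) ∨ ¬¬¬¬(u ∨ ¬u ∧ u ∨ u))
= ¬(¬(¬w ∨ ¬y) ∨ ¬¬¬¬(u ∨ ¬u ∧ u ∨ u))   [double negation]
= (¬w ∨ ¬y) ∧ ¬¬¬(u ∨ ¬u ∧ u ∨ u)   [De Morgan]
= (¬w ∨ ¬y) ∧ ¬(u ∨ ¬u ∧ u ∨ u)   [double negation]
= (¬w ∨ ¬y) ∧ ¬(u ∨ u)   [complement / identity]
= (¬w ∨ ¬y) ∧ ¬u   [idempotence]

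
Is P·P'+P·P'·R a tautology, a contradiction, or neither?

contradiction

P·P'+P·P'·R
= P·P'   (absorption)
= 0   (complement)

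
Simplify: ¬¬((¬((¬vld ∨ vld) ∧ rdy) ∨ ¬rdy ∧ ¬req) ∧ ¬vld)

¬rdy ∧ ¬vld

¬¬((¬((¬vld ∨ vld) ∧ rdy) ∨ ¬rdy ∧ ¬req) ∧ ¬vld)
= ¬¬((¬rdy ∨ ¬rdy ∧ ¬req) ∧ ¬vld)   — complement / identity
= ¬¬(¬rdy ∧ ¬vld)   — absorption
= ¬rdy ∧ ¬vld   — double negation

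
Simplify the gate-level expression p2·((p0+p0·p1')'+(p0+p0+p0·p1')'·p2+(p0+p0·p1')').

p2·((p0+p0·p1')'+(p0+p0+p0·p1')'·p2+(p0+p0·p1')')
= p2·((p0+p0·p1')'+(p0+p0·p1')'·p2+(p0+p0·p1')')
= p2·((p0+p0·p1')'+(p0+p0·p1')')
= p2·(p0+p0·p1')'
= p2·p0'

p2·p0'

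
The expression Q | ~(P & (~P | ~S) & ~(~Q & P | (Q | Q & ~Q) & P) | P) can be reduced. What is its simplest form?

Q | ~P

Q | ~(P & (~P | ~S) & ~(~Q & P | (Q | Q & ~Q) & P) | P)
= Q | ~(P & (~P | ~S) & ~(~Q & P | Q & P) | P)   (complement / identity)
= Q | ~(P & (~P | ~S) & ~P | P)   (distribution)
= Q | ~(P & ~P | P)   (absorption)
= Q | ~P   (complement / identity)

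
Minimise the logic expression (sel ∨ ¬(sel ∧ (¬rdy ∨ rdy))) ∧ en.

en

(sel ∨ ¬(sel ∧ (¬rdy ∨ rdy))) ∧ en
= (sel ∨ ¬sel) ∧ en   [complement / identity]
= en   [complement / identity]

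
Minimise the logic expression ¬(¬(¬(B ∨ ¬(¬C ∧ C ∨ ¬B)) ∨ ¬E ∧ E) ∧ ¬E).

¬(¬(¬(B ∨ ¬(¬C ∧ C ∨ ¬B)) ∨ ¬E ∧ E) ∧ ¬E)
= ¬(¬¬(B ∨ ¬(¬C ∧ C ∨ ¬B)) ∧ ¬E)   — complement / identity
= ¬(B ∨ ¬(¬C ∧ C ∨ ¬B)) ∨ E   — De Morgan
= ¬(B ∨ ¬¬B) ∨ E   — complement / identity
= ¬(B ∨ B) ∨ E   — double negation
= ¬B ∨ E   — idempotence

¬B ∨ E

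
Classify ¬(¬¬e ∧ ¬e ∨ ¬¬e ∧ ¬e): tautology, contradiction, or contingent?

¬(¬¬e ∧ ¬e ∨ ¬¬e ∧ ¬e)
= ¬((¬¬e ∨ ¬¬e) ∧ ¬e)   (distribution)
= ¬(¬¬e ∧ ¬e)   (idempotence)
= ¬e ∨ e   (De Morgan)
= True   (complement)

tautology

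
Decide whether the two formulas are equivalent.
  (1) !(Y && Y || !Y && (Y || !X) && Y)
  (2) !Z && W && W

E1: !(Y && Y || !Y && (Y || !X) && Y)
    = !(Y && Y || !Y && Y)
    = !Y
E2: !Z && W && W
    = !Z && W
These differ: at W=0, X=1, Y=0, Z=0, E1 = 1 but E2 = 0.

No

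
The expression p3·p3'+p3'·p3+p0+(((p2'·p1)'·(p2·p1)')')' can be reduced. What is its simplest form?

p0+p1'

p3·p3'+p3'·p3+p0+(((p2'·p1)'·(p2·p1)')')'
= p3'·p3+p0+(((p2'·p1)'·(p2·p1)')')'
= p3'·p3+p0+(p2'·p1+p2·p1)'
= p0+(p2'·p1+p2·p1)'
= p0+p1'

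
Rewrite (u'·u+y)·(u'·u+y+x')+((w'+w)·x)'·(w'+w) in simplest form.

(u'·u+y)·(u'·u+y+x')+((w'+w)·x)'·(w'+w)
= u'·u+y+((w'+w)·x)'·(w'+w)   (absorption)
= y+((w'+w)·x)'·(w'+w)   (complement / identity)
= y+((w'+w)·x)'   (complement / identity)
= y+x'   (complement / identity)

y+x'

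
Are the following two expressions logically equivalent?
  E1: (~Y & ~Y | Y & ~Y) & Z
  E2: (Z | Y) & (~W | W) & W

No

E1: (~Y & ~Y | Y & ~Y) & Z
    = ~Y & Z   (distribution)
E2: (Z | Y) & (~W | W) & W
    = (Z | Y) & W   (complement / identity)
These differ: at W=1, Y=1, Z=0, E1 = 0 but E2 = 1.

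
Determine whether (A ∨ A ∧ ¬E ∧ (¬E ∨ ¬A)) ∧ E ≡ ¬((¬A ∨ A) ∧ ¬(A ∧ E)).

Yes

E1: (A ∨ A ∧ ¬E ∧ (¬E ∨ ¬A)) ∧ E
    = (A ∨ A ∧ ¬E) ∧ E   [absorption]
    = A ∧ E   [absorption]
E2: ¬((¬A ∨ A) ∧ ¬(A ∧ E))
    = ¬¬(A ∧ E)   [complement / identity]
    = A ∧ E   [double negation]
Both reduce to A ∧ E, so they are equivalent.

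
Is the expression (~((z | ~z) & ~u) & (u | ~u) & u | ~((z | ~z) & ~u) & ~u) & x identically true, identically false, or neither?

neither

(~((z | ~z) & ~u) & (u | ~u) & u | ~((z | ~z) & ~u) & ~u) & x
= (~((z | ~z) & ~u) & u | ~((z | ~z) & ~u) & ~u) & x   [complement / identity]
= ~((z | ~z) & ~u) & x   [distribution]
= ~~u & x   [complement / identity]
= u & x   [double negation]
This depends on u, x, so it is not a constant.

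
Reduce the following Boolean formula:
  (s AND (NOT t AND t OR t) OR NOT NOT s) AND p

s AND p

(s AND (NOT t AND t OR t) OR NOT NOT s) AND p
= (s AND (NOT t AND t OR t) OR s) AND p   [double negation]
= (s AND t OR s) AND p   [complement / identity]
= s AND p   [absorption]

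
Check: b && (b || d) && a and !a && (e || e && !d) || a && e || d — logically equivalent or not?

E1: b && (b || d) && a
    = b && a   — absorption
E2: !a && (e || e && !d) || a && e || d
    = !a && e || a && e || d   — absorption
    = e || d   — distribution
These differ: at a=0, b=0, d=1, e=1, E1 = 0 but E2 = 1.

No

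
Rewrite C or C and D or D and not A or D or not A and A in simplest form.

C or D

C or C and D or D and not A or D or not A and A
= C or D and not A or D or not A and A   [absorption]
= C or D and not A or D   [complement / identity]
= C or D   [absorption]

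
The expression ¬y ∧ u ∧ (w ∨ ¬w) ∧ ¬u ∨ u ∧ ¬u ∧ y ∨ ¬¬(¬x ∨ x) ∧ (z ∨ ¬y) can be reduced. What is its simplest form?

z ∨ ¬y

¬y ∧ u ∧ (w ∨ ¬w) ∧ ¬u ∨ u ∧ ¬u ∧ y ∨ ¬¬(¬x ∨ x) ∧ (z ∨ ¬y)
= ¬y ∧ u ∧ ¬u ∨ u ∧ ¬u ∧ y ∨ ¬¬(¬x ∨ x) ∧ (z ∨ ¬y)   (complement / identity)
= u ∧ ¬u ∨ ¬¬(¬x ∨ x) ∧ (z ∨ ¬y)   (distribution)
= u ∧ ¬u ∨ (¬x ∨ x) ∧ (z ∨ ¬y)   (double negation)
= u ∧ ¬u ∨ z ∨ ¬y   (complement / identity)
= z ∨ ¬y   (complement / identity)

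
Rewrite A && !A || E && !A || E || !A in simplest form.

A && !A || E && !A || E || !A
= A && !A || E || !A
= E || !A

E || !A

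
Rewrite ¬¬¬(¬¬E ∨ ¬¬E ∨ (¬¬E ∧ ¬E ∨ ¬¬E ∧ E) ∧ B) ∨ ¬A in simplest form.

¬¬¬(¬¬E ∨ ¬¬E ∨ (¬¬E ∧ ¬E ∨ ¬¬E ∧ E) ∧ B) ∨ ¬A
= ¬¬¬(¬¬E ∨ ¬¬E ∨ ¬¬E ∧ B) ∨ ¬A   — distribution
= ¬¬¬(¬¬E ∨ ¬¬E ∧ B) ∨ ¬A   — idempotence
= ¬¬¬¬¬E ∨ ¬A   — absorption
= ¬¬¬E ∨ ¬A   — double negation
= ¬E ∨ ¬A   — double negation

¬E ∨ ¬A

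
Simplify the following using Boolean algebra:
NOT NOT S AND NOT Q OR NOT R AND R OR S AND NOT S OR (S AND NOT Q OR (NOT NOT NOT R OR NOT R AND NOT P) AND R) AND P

NOT NOT S AND NOT Q OR NOT R AND R OR S AND NOT S OR (S AND NOT Q OR (NOT NOT NOT R OR NOT R AND NOT P) AND R) AND P
= NOT NOT S AND NOT Q OR NOT R AND R OR S AND NOT S OR (S AND NOT Q OR (NOT R OR NOT R AND NOT P) AND R) AND P   — double negation
= S AND NOT Q OR NOT R AND R OR S AND NOT S OR (S AND NOT Q OR (NOT R OR NOT R AND NOT P) AND R) AND P   — double negation
= S AND NOT Q OR NOT R AND R OR S AND NOT S OR (S AND NOT Q OR NOT R AND R) AND P   — absorption
= S AND NOT Q OR NOT R AND R OR (S AND NOT Q OR NOT R AND R) AND P   — complement / identity
= S AND NOT Q OR NOT R AND R   — absorption
= S AND NOT Q   — complement / identity

S AND NOT Q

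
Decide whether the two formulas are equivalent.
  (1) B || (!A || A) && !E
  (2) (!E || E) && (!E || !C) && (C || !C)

E1: B || (!A || A) && !E
    = B || !E
E2: (!E || E) && (!E || !C) && (C || !C)
    = (!E || !C) && (C || !C)
    = !E || !C
These differ: at A=0, B=0, C=0, E=1, E1 = 0 but E2 = 1.

No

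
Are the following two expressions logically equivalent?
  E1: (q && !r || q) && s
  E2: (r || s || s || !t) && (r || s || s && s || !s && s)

E1: (q && !r || q) && s
    = q && s   — absorption
E2: (r || s || s || !t) && (r || s || s && s || !s && s)
    = (r || s || s || !t) && (r || s || s)   — distribution
    = r || s || s   — absorption
    = r || s   — idempotence
These differ: at q=0, r=1, s=0, t=1, E1 = 0 but E2 = 1.

No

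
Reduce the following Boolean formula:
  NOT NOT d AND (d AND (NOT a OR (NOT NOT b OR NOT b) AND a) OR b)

NOT NOT d AND (d AND (NOT a OR (NOT NOT b OR NOT b) AND a) OR b)
= NOT NOT d AND (d AND (NOT a OR (b OR NOT b) AND a) OR b)
= NOT NOT d AND (d AND (NOT a OR a) OR b)
= NOT NOT d AND (d OR b)
= d AND (d OR b)
= d

d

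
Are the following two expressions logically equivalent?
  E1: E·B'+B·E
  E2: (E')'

E1: E·B'+B·E
    = E   — distribution
E2: (E')'
    = E   — double negation
Both reduce to E, so they are equivalent.

Yes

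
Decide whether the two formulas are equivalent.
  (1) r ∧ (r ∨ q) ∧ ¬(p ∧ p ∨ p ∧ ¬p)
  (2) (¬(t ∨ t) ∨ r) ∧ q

No

E1: r ∧ (r ∨ q) ∧ ¬(p ∧ p ∨ p ∧ ¬p)
    = r ∧ (r ∨ q) ∧ ¬p
    = r ∧ ¬p
E2: (¬(t ∨ t) ∨ r) ∧ q
    = (¬t ∨ r) ∧ q
These differ: at p=0, q=0, r=1, t=0, E1 = 1 but E2 = 0.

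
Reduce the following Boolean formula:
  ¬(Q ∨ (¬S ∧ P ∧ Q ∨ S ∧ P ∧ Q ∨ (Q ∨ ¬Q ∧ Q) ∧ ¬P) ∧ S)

¬(Q ∨ (¬S ∧ P ∧ Q ∨ S ∧ P ∧ Q ∨ (Q ∨ ¬Q ∧ Q) ∧ ¬P) ∧ S)
= ¬(Q ∨ (P ∧ Q ∨ (Q ∨ ¬Q ∧ Q) ∧ ¬P) ∧ S)   — distribution
= ¬(Q ∨ (P ∧ Q ∨ Q ∧ ¬P) ∧ S)   — complement / identity
= ¬(Q ∨ Q ∧ S)   — distribution
= ¬Q   — absorption

¬Q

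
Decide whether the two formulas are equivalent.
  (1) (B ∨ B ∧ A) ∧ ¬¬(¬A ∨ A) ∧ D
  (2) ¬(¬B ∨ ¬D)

Yes

E1: (B ∨ B ∧ A) ∧ ¬¬(¬A ∨ A) ∧ D
    = (B ∨ B ∧ A) ∧ (¬A ∨ A) ∧ D   (double negation)
    = (B ∨ B ∧ A) ∧ D   (complement / identity)
    = B ∧ D   (absorption)
E2: ¬(¬B ∨ ¬D)
    = B ∧ D   (De Morgan)
Both reduce to B ∧ D, so they are equivalent.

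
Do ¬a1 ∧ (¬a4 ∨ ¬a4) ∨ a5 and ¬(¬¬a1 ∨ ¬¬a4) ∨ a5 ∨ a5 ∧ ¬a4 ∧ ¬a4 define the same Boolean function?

Yes

E1: ¬a1 ∧ (¬a4 ∨ ¬a4) ∨ a5
    = ¬a1 ∧ ¬a4 ∨ a5
E2: ¬(¬¬a1 ∨ ¬¬a4) ∨ a5 ∨ a5 ∧ ¬a4 ∧ ¬a4
    = ¬a1 ∧ ¬a4 ∨ a5 ∨ a5 ∧ ¬a4 ∧ ¬a4
    = ¬a1 ∧ ¬a4 ∨ a5 ∨ a5 ∧ ¬a4
    = ¬a1 ∧ ¬a4 ∨ a5
Both reduce to ¬a1 ∧ ¬a4 ∨ a5, so they are equivalent.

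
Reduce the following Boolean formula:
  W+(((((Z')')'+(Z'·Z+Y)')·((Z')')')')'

W+Z'

W+(((((Z')')'+(Z'·Z+Y)')·((Z')')')')'
= W+(((((Z')')'+Y')·((Z')')')')'   [complement / identity]
= W+(((Z')')'+Y')·((Z')')'   [double negation]
= W+((Z')')'   [absorption]
= W+Z'   [double negation]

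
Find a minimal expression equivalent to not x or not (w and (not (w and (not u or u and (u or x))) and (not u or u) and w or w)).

not x or not (w and (not (w and (not u or u and (u or x))) and (not u or u) and w or w))
= not x or not (w and (not (w and (not u or u)) and (not u or u) and w or w))
= not x or not (w and (not (w and (not u or u)) and w or w))
= not x or not (w and (not w and w or w))
= not x or not (w and w)
= not x or not w

not x or not w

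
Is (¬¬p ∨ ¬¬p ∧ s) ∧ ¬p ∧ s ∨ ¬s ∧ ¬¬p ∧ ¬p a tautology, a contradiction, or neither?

(¬¬p ∨ ¬¬p ∧ s) ∧ ¬p ∧ s ∨ ¬s ∧ ¬¬p ∧ ¬p
= ¬¬p ∧ ¬p ∧ s ∨ ¬s ∧ ¬¬p ∧ ¬p   (absorption)
= ¬¬p ∧ ¬p   (distribution)
= p ∧ ¬p   (double negation)
= False   (complement)

contradiction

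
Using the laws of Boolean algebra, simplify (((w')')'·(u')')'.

w+u'

(((w')')'·(u')')'
= (w')'+u'   [De Morgan]
= w+u'   [double negation]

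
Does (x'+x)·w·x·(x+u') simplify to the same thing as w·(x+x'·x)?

Yes

E1: (x'+x)·w·x·(x+u')
    = (x'+x)·w·x   (absorption)
    = w·x   (complement / identity)
E2: w·(x+x'·x)
    = w·x   (complement / identity)
Both reduce to w·x, so they are equivalent.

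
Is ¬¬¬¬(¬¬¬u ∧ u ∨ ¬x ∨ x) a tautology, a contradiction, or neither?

¬¬¬¬(¬¬¬u ∧ u ∨ ¬x ∨ x)
= ¬¬¬¬(¬u ∧ u ∨ ¬x ∨ x)   — double negation
= ¬¬(¬u ∧ u ∨ ¬x ∨ x)   — double negation
= ¬¬(¬x ∨ x)   — complement / identity
= ¬x ∨ x   — double negation
= True   — complement

tautology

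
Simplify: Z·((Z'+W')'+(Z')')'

0

Z·((Z'+W')'+(Z')')'
= Z·(Z'+W')·Z'   [De Morgan]
= Z·Z'   [absorption]
= 0   [complement]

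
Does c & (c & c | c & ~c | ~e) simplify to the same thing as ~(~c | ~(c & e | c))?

E1: c & (c & c | c & ~c | ~e)
    = c & (c | ~e)   — distribution
    = c   — absorption
E2: ~(~c | ~(c & e | c))
    = ~(~c | ~c)   — absorption
    = c & c   — De Morgan
    = c   — idempotence
Both reduce to c, so they are equivalent.

Yes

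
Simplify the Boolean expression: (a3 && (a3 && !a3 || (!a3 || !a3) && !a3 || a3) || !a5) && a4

(a3 && (a3 && !a3 || (!a3 || !a3) && !a3 || a3) || !a5) && a4
= (a3 && (a3 && !a3 || !a3 && !a3 || a3) || !a5) && a4
= (a3 && (!a3 || a3) || !a5) && a4
= (a3 || !a5) && a4

(a3 || !a5) && a4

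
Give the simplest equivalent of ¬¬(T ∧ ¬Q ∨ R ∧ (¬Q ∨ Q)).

¬¬(T ∧ ¬Q ∨ R ∧ (¬Q ∨ Q))
= ¬¬(T ∧ ¬Q ∨ R)
= T ∧ ¬Q ∨ R

T ∧ ¬Q ∨ R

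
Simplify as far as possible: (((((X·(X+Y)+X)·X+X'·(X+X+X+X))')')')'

X

(((((X·(X+Y)+X)·X+X'·(X+X+X+X))')')')'
= (((((X·(X+Y)+X)·X+X'·(X+X))')')')'   — idempotence
= (((((X+X)·X+X'·(X+X))')')')'   — absorption
= ((((X+X)')')')'   — distribution
= (((X')')')'   — idempotence
= (X')'   — double negation
= X   — double negation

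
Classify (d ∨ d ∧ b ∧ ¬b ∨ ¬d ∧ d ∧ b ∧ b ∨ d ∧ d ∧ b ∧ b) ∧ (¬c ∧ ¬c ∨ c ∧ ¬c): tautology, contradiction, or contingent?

(d ∨ d ∧ b ∧ ¬b ∨ ¬d ∧ d ∧ b ∧ b ∨ d ∧ d ∧ b ∧ b) ∧ (¬c ∧ ¬c ∨ c ∧ ¬c)
= (d ∨ d ∧ b ∧ ¬b ∨ ¬d ∧ d ∧ b ∧ b ∨ d ∧ d ∧ b ∧ b) ∧ ¬c   [distribution]
= (d ∨ d ∧ b ∧ ¬b ∨ d ∧ b ∧ b) ∧ ¬c   [distribution]
= (d ∨ d ∧ b) ∧ ¬c   [distribution]
= d ∧ ¬c   [absorption]
This depends on c, d, so it is not a constant.

contingent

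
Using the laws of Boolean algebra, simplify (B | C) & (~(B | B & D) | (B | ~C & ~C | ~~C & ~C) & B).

(B | C) & (~(B | B & D) | (B | ~C & ~C | ~~C & ~C) & B)
= (B | C) & (~B | (B | ~C & ~C | ~~C & ~C) & B)   — absorption
= (B | C) & (~B | (B | ~C & ~C | C & ~C) & B)   — double negation
= (B | C) & (~B | (B | ~C) & B)   — distribution
= (B | C) & (~B | B)   — absorption
= B | C   — complement / identity

B | C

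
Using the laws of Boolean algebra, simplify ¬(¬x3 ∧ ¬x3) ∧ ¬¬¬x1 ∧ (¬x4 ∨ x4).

¬(¬x3 ∧ ¬x3) ∧ ¬¬¬x1 ∧ (¬x4 ∨ x4)
= ¬(¬x3 ∧ ¬x3) ∧ ¬¬¬x1   [complement / identity]
= (x3 ∨ x3) ∧ ¬¬¬x1   [De Morgan]
= (x3 ∨ x3) ∧ ¬x1   [double negation]
= x3 ∧ ¬x1   [idempotence]

x3 ∧ ¬x1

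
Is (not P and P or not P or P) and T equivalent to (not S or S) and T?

E1: (not P and P or not P or P) and T
    = (not P or P) and T
    = T
E2: (not S or S) and T
    = T
Both reduce to T, so they are equivalent.

Yes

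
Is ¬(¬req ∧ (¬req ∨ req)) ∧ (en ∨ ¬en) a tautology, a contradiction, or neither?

¬(¬req ∧ (¬req ∨ req)) ∧ (en ∨ ¬en)
= ¬¬req ∧ (en ∨ ¬en)
= ¬¬req
= req
This depends on req, so it is not a constant.

neither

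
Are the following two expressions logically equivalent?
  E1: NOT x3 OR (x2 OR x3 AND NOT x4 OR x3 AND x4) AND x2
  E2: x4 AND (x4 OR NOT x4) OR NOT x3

No

E1: NOT x3 OR (x2 OR x3 AND NOT x4 OR x3 AND x4) AND x2
    = NOT x3 OR (x2 OR x3) AND x2   (distribution)
    = NOT x3 OR x2   (absorption)
E2: x4 AND (x4 OR NOT x4) OR NOT x3
    = x4 OR NOT x3   (complement / identity)
These differ: at x2=1, x3=1, x4=0, E1 = 1 but E2 = 0.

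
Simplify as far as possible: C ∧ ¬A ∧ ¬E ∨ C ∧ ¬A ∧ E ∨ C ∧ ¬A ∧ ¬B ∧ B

C ∧ ¬A

C ∧ ¬A ∧ ¬E ∨ C ∧ ¬A ∧ E ∨ C ∧ ¬A ∧ ¬B ∧ B
= C ∧ ¬A ∧ ¬E ∨ C ∧ ¬A ∧ (E ∨ ¬B ∧ B)   (distribution)
= C ∧ ¬A ∧ ¬E ∨ C ∧ ¬A ∧ E   (complement / identity)
= C ∧ ¬A   (distribution)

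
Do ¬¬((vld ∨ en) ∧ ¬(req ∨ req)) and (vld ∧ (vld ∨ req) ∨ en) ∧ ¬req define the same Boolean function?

E1: ¬¬((vld ∨ en) ∧ ¬(req ∨ req))
    = (vld ∨ en) ∧ ¬(req ∨ req)
    = (vld ∨ en) ∧ ¬req
E2: (vld ∧ (vld ∨ req) ∨ en) ∧ ¬req
    = (vld ∨ en) ∧ ¬req
Both reduce to (vld ∨ en) ∧ ¬req, so they are equivalent.

Yes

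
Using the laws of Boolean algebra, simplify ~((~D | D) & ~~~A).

A

~((~D | D) & ~~~A)
= ~((~D | D) & ~A)
= ~~A
= A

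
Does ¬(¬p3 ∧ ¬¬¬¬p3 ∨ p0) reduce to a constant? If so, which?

¬(¬p3 ∧ ¬¬¬¬p3 ∨ p0)
= ¬(¬p3 ∧ ¬¬p3 ∨ p0)   (double negation)
= ¬(¬p3 ∧ p3 ∨ p0)   (double negation)
= ¬p0   (complement / identity)
This depends on p0, so it is not a constant.

no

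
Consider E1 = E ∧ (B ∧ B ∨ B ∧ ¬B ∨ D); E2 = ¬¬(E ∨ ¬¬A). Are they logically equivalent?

E1: E ∧ (B ∧ B ∨ B ∧ ¬B ∨ D)
    = E ∧ (B ∨ D)
E2: ¬¬(E ∨ ¬¬A)
    = ¬¬(E ∨ A)
    = E ∨ A
These differ: at A=1, B=0, D=0, E=0, E1 = 0 but E2 = 1.

No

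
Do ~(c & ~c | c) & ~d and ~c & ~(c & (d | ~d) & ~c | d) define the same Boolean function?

Yes

E1: ~(c & ~c | c) & ~d
    = ~c & ~d   [complement / identity]
E2: ~c & ~(c & (d | ~d) & ~c | d)
    = ~c & ~(c & ~c | d)   [complement / identity]
    = ~c & ~d   [complement / identity]
Both reduce to ~c & ~d, so they are equivalent.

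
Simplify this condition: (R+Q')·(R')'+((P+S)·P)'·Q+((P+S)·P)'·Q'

R+P'

(R+Q')·(R')'+((P+S)·P)'·Q+((P+S)·P)'·Q'
= (R+Q')·R+((P+S)·P)'·Q+((P+S)·P)'·Q'
= (R+Q')·R+((P+S)·P)'
= (R+Q')·R+P'
= R+P'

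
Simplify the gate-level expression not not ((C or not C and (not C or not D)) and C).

C

not not ((C or not C and (not C or not D)) and C)
= not not ((C or not C) and C)
= not not C
= C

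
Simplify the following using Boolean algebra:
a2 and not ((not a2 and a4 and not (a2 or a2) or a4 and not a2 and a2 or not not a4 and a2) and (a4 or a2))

a2 and not ((not a2 and a4 and not (a2 or a2) or a4 and not a2 and a2 or not not a4 and a2) and (a4 or a2))
= a2 and not ((not a2 and a4 and not a2 or a4 and not a2 and a2 or not not a4 and a2) and (a4 or a2))   — idempotence
= a2 and not ((not a2 and a4 and not a2 or a4 and not a2 and a2 or a4 and a2) and (a4 or a2))   — double negation
= a2 and not ((a4 and not a2 or a4 and a2) and (a4 or a2))   — distribution
= a2 and not (a4 and (a4 or a2))   — distribution
= a2 and not a4   — absorption

a2 and not a4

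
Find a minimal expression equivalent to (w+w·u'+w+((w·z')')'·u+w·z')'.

w'

(w+w·u'+w+((w·z')')'·u+w·z')'
= (w+w+((w·z')')'·u+w·z')'   (absorption)
= (w+w+w·z'·u+w·z')'   (double negation)
= (w+w+w·z')'   (absorption)
= (w+w·z')'   (idempotence)
= w'   (absorption)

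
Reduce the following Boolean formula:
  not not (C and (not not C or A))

not not (C and (not not C or A))
= not not (C and (C or A))   [double negation]
= C and (C or A)   [double negation]
= C   [absorption]

C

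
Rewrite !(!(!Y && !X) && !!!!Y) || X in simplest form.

!Y || X

!(!(!Y && !X) && !!!!Y) || X
= !(!(!Y && !X) && !!Y) || X   — double negation
= !((Y || X) && !!Y) || X   — De Morgan
= !((Y || X) && Y) || X   — double negation
= !Y || X   — absorption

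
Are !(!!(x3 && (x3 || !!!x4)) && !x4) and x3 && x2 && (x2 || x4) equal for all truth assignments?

E1: !(!!(x3 && (x3 || !!!x4)) && !x4)
    = !(!!(x3 && (x3 || !x4)) && !x4)
    = !(!!x3 && !x4)
    = !x3 || x4
E2: x3 && x2 && (x2 || x4)
    = x3 && x2
These differ: at x2=0, x3=0, x4=0, E1 = 1 but E2 = 0.

No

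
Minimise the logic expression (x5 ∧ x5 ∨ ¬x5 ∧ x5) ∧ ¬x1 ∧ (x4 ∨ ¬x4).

(x5 ∧ x5 ∨ ¬x5 ∧ x5) ∧ ¬x1 ∧ (x4 ∨ ¬x4)
= x5 ∧ ¬x1 ∧ (x4 ∨ ¬x4)
= x5 ∧ ¬x1

x5 ∧ ¬x1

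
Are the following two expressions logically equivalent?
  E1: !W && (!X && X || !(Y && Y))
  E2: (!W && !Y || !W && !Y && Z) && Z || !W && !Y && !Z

Yes

E1: !W && (!X && X || !(Y && Y))
    = !W && !(Y && Y)   — complement / identity
    = !W && !Y   — idempotence
E2: (!W && !Y || !W && !Y && Z) && Z || !W && !Y && !Z
    = !W && !Y && Z || !W && !Y && !Z   — absorption
    = !W && !Y   — distribution
Both reduce to !W && !Y, so they are equivalent.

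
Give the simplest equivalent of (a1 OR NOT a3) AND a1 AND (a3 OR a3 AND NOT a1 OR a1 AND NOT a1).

a1 AND a3

(a1 OR NOT a3) AND a1 AND (a3 OR a3 AND NOT a1 OR a1 AND NOT a1)
= (a1 OR NOT a3) AND a1 AND (a3 OR a3 AND NOT a1)
= (a1 OR NOT a3) AND a1 AND a3
= a1 AND a3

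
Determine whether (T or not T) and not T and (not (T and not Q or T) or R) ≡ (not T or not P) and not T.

Yes

E1: (T or not T) and not T and (not (T and not Q or T) or R)
    = (T or not T) and not T and (not T or R)   (absorption)
    = not T and (not T or R)   (complement / identity)
    = not T   (absorption)
E2: (not T or not P) and not T
    = not T   (absorption)
Both reduce to not T, so they are equivalent.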